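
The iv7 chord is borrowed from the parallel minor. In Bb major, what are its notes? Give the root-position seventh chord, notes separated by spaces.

The root, Eb, is scale degree 4 — the same note in Bb major and Bb minor; only the chord quality changes. In Bb minor the chord on Eb is Eb–Gb–Bb–Db.

Eb Gb Bb Db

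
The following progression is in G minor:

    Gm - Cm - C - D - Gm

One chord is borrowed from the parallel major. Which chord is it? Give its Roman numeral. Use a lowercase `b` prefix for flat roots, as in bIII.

IV

The diatonic triads in G minor (with V from harmonic minor) are Gm, Adim, Bb, Cm, D, Eb, F. Of the given chords, Gm, Cm and D are diatonic. But C (C–E–G) is foreign: the diatonic iv on degree 4 is Cm, whereas C comes from G major. It is labeled IV.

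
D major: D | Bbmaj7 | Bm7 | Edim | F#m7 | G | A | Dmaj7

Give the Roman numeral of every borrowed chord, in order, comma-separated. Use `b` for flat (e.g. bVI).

bVImaj7, ii°

D major has the diatonic set D, Em, F#m, G, A, Bm, C#dim. D, Bm7, F#m7, G, A and Dmaj7 all belong to that set. Bbmaj7 (Bb–D–F–A) doesn't fit — on degree 6 D major would have Bm (vi). Bbmaj7 is the degree-6 chord of D minor, so it is the borrowed bVImaj7. Edim (E–G–Bb) is not: scale degree 2 in D major carries Em (ii). In D minor the chord on that degree is Edim, so here it functions as ii°, borrowed from the parallel minor.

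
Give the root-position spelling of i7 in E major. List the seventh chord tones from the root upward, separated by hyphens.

The root, E, is scale degree 1 — the same note in E major and E minor; only the chord quality changes. Building the minor-seventh chord from the parallel minor on E: E–G–B–D.

E-G-B-D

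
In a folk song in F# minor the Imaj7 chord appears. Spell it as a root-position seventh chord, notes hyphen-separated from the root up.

F#-A#-C#-E#

Imaj7 is built on scale degree 1, which is F# in both F# minor and its parallel. In F# major the chord on F# is F#–A#–C#–E#.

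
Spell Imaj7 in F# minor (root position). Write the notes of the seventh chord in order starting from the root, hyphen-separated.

F#-A#-C#-E#

Imaj7 is built on scale degree 1, which is F# in both F# minor and its parallel. Stacking thirds in F# major on F# gives F#–A#–C#–E#.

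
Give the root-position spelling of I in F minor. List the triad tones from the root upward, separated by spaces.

F A C

I is built on scale degree 1, which is F in both F minor and its parallel. Stacking thirds in F major on F gives F–A–C.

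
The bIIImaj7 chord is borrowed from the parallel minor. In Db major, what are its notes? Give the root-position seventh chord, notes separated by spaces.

Fb Ab Cb Eb

The root of bIIImaj7 is the lowered 3rd degree: F becomes Fb. In Db minor the chord on Fb is Fb–Ab–Cb–Eb.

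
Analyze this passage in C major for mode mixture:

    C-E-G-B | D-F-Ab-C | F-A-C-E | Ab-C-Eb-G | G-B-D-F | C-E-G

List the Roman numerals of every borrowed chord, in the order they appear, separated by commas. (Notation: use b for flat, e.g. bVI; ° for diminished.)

iiø7, bVImaj7

In C major the diatonic chords are C, Dm, Em, F, G, Am, Bdim. Of the given chords, C–E–G–B = Cmaj7, F–A–C–E = Fmaj7, G–B–D–F = G7 and C–E–G = C are diatonic. But D–F–Ab–C is foreign: the diatonic ii on degree 2 is Dm, whereas Dm7b5 comes from C minor. It is labeled iiø7. Ab–C–Eb–G doesn't fit — on degree 6 C major would have Am (vi). Abmaj7 is the degree-6 chord of C minor, so it is the borrowed bVImaj7.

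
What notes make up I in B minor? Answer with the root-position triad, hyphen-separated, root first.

The root, B, is scale degree 1 — the same note in B minor and B major; only the chord quality changes. In B major the chord on B is B–D#–F#.

B-D#-F#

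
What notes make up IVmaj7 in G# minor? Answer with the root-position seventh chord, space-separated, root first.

C# E# G# B#

The root, C#, is scale degree 4 — the same note in G# minor and G# major; only the chord quality changes. Stacking thirds in G# major on C# gives C#–E#–G#–B#.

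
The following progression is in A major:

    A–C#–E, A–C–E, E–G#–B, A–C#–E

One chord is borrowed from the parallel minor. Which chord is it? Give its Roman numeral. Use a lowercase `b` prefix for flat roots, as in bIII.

The diatonic triads in A major are A, Bm, C#m, D, E, F#m, G#dim. A–C#–E = A and E–G#–B = E both belong to that set. A–C–E doesn't fit — on degree 1 A major would have A (I). Am is the degree-1 chord of A minor, so it is the borrowed i.

i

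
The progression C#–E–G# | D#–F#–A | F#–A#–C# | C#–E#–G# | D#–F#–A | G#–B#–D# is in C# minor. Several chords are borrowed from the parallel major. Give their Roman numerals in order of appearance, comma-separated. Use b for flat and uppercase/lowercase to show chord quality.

C# minor has the diatonic set C#m, D#dim, E, F#m, G#, A, B (with V from harmonic minor). C#–E–G# = C#m, D#–F#–A = D#dim and G#–B#–D# = G# all belong to that set. F#–A#–C# is not: scale degree 4 in C# minor carries F#m (iv). In C# major the chord on that degree is F#, so here it functions as IV, borrowed from the parallel major. C#–E#–G# doesn't fit — on degree 1 C# minor would have C#m (i). C# is the degree-1 chord of C# major, so it is the borrowed I.

IV, I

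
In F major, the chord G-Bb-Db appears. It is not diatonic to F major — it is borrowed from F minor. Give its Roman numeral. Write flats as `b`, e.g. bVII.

G is scale degree 2 in F major. G–Bb–Db is a diminished chord — the form found in F minor, not the diatonic ii (Gm). Borrowed into F major it is written ii°.

ii°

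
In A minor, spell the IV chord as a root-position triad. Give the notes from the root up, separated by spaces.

D F# A

The root, D, is scale degree 4 — the same note in A minor and A major; only the chord quality changes. Building the major chord from the parallel major on D: D–F#–A.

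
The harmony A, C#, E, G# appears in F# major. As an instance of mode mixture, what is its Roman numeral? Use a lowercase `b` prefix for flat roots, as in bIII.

The root A is the lowered 3rd scale degree — diatonically F# major has A# there. The diatonic chord on degree 3 would be A#m (iii), but A–C#–E–G# is the major-seventh chord from F# minor. As a borrowed chord it is labeled bIIImaj7.

bIIImaj7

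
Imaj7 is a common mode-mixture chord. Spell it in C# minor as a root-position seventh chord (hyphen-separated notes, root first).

Imaj7 is built on scale degree 1, which is C# in both C# minor and its parallel. Building the major-seventh chord from the parallel major on C#: C#–E#–G#–B#.

C#-E#-G#-B#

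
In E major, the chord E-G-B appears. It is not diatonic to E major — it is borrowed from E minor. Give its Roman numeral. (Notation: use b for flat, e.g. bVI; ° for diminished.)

E is scale degree 1 in E major. Diatonically E major has E (I) on that degree; E–G–B is instead the minor chord native to E minor, so it takes the label i.

i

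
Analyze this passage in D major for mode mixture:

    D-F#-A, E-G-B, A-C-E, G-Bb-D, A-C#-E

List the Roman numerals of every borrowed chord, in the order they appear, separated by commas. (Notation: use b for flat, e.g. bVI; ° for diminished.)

v, iv

In D major the diatonic chords are D, Em, F#m, G, A, Bm, C#dim. D–F#–A = D, E–G–B = Em and A–C#–E = A all belong to that set. But A–C–E is foreign: the diatonic V on degree 5 is A, whereas Am comes from D minor. It is labeled v. G–Bb–D doesn't fit — on degree 4 D major would have G (IV). Gm is the degree-4 chord of D minor, so it is the borrowed iv.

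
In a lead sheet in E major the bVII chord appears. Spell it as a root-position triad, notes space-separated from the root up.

D F# A

bVII is built on the lowered scale degree 7. In E major degree 7 is D#; lowered it becomes D. Stacking thirds in E minor on D gives D–F#–A.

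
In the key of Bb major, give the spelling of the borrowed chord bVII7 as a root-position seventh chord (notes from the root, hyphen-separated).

Ab-C-Eb-Gb

The root of bVII7 is the lowered 7th degree: A becomes Ab. In Bb minor the chord on Ab is Ab–C–Eb–Gb.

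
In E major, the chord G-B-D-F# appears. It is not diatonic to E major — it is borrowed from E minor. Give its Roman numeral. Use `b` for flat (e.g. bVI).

bIIImaj7

In E major scale degree 3 is G#; G is its lowered form, from E minor. The diatonic chord on degree 3 would be G#m (iii), but G–B–D–F# is the major-seventh chord from E minor. As a borrowed chord it is labeled bIIImaj7.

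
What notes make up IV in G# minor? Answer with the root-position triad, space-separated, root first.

The root, C#, is scale degree 4 — the same note in G# minor and G# major; only the chord quality changes. Building the major chord from the parallel major on C#: C#–E#–G#.

C# E# G#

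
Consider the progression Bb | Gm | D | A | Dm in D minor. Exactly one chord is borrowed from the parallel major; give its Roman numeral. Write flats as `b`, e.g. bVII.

I

The diatonic triads in D minor (with V from harmonic minor) are Dm, Edim, F, Gm, A, Bb, C. Bb, Gm, A and Dm all belong to that set. But D (D–F#–A) is foreign: the diatonic i on degree 1 is Dm, whereas D comes from D major. It is labeled I.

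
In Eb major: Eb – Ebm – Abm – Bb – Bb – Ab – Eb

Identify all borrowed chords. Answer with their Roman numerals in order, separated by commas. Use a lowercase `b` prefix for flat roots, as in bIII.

i, iv

In Eb major the diatonic chords are Eb, Fm, Gm, Ab, Bb, Cm, Ddim. Eb, Bb and Ab all belong to that set. But Ebm (Eb–Gb–Bb) is foreign: the diatonic I on degree 1 is Eb, whereas Ebm comes from Eb minor. It is labeled i. Abm (Ab–Cb–Eb) is not: scale degree 4 in Eb major carries Ab (IV). In Eb minor the chord on that degree is Abm, so here it functions as iv, borrowed from the parallel minor.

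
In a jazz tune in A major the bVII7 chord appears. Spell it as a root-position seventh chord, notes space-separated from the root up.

Scale degree 7 in A major is G#. bVII7 uses the lowered form, G, taken from A minor. Building the dominant-seventh chord from the parallel minor on G: G–B–D–F.

G B D F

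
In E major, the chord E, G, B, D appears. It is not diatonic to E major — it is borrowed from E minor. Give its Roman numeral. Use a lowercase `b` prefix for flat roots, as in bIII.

i7

E is scale degree 1 in E major. Diatonically E major has E (I) on that degree; E–G–B–D is instead the minor-seventh chord native to E minor, so it takes the label i7.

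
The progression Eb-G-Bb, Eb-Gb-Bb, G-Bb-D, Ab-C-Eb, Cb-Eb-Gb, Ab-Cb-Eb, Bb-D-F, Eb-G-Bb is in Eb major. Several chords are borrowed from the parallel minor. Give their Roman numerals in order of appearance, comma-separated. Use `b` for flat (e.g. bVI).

i, bVI, iv

Eb major has the diatonic set Eb, Fm, Gm, Ab, Bb, Cm, Ddim. Of the given chords, Eb–G–Bb = Eb, G–Bb–D = Gm, Ab–C–Eb = Ab and Bb–D–F = Bb are diatonic. But Eb–Gb–Bb is foreign: the diatonic I on degree 1 is Eb, whereas Ebm comes from Eb minor. It is labeled i. Cb–Eb–Gb doesn't fit — on degree 6 Eb major would have Cm (vi). Cb is the degree-6 chord of Eb minor, so it is the borrowed bVI. Ab–Cb–Eb doesn't fit — on degree 4 Eb major would have Ab (IV). Abm is the degree-4 chord of Eb minor, so it is the borrowed iv.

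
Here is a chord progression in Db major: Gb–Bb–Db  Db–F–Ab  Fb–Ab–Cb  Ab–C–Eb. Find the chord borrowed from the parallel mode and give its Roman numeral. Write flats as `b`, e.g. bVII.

bIII

In Db major the diatonic chords are Db, Ebm, Fm, Gb, Ab, Bbm, Cdim. Gb–Bb–Db = Gb, Db–F–Ab = Db and Ab–C–Eb = Ab are all diatonic. But Fb–Ab–Cb is foreign: the diatonic iii on degree 3 is Fm, whereas Fb comes from Db minor. It is labeled bIII.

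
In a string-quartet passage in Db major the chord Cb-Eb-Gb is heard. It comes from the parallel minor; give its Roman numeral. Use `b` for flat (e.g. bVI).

Cb is the lowered form of scale degree 7 in Db major (the diatonic degree 7 is C). Cb–Eb–Gb is a major chord — the form found in Db minor, not the diatonic vii° (Cdim). Borrowed into Db major it is written bVII.

bVII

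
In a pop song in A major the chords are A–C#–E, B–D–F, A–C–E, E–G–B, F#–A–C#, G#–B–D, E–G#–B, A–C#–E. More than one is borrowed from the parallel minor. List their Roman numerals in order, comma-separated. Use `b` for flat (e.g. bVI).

ii°, i, v

A major has the diatonic set A, Bm, C#m, D, E, F#m, G#dim. A–C#–E = A, F#–A–C# = F#m, G#–B–D = G#dim and E–G#–B = E are all diatonic. B–D–F is not: scale degree 2 in A major carries Bm (ii). In A minor the chord on that degree is Bdim, so here it functions as ii°, borrowed from the parallel minor. A–C–E doesn't fit — on degree 1 A major would have A (I). Am is the degree-1 chord of A minor, so it is the borrowed i. E–G–B doesn't fit — on degree 5 A major would have E (V). Em is the degree-5 chord of A minor, so it is the borrowed v.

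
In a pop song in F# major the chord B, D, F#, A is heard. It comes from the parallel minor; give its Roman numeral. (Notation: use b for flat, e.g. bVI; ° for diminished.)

The root B is the diatonic 4th degree of F# major; the borrowing shows in the chord quality. Diatonically F# major has B (IV) on that degree; B–D–F#–A is instead the minor-seventh chord native to F# minor, so it takes the label iv7.

iv7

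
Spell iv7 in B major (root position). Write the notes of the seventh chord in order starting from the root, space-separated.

The root, E, is scale degree 4 — the same note in B major and B minor; only the chord quality changes. Building the minor-seventh chord from the parallel minor on E: E–G–B–D.

E G B D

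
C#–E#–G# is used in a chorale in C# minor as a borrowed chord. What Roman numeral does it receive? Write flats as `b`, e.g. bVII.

The root C# is the diatonic 1st degree of C# minor; the borrowing shows in the chord quality. C#–E#–G# is a major chord — the form found in C# major, not the diatonic i (C#m). Borrowed into C# minor it is written I.

I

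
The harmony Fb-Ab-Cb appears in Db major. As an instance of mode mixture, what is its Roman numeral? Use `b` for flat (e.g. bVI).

In Db major scale degree 3 is F; Fb is its lowered form, from Db minor. Diatonically Db major has Fm (iii) on that degree; Fb–Ab–Cb is instead the major chord native to Db minor, so it takes the label bIII.

bIII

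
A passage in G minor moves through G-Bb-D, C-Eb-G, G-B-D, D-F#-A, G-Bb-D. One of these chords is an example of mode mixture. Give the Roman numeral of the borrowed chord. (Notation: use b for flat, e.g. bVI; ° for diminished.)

I

In G minor (with V from harmonic minor) the diatonic chords are Gm, Adim, Bb, Cm, D, Eb, F. Of the given chords, G–Bb–D = Gm, C–Eb–G = Cm and D–F#–A = D are diatonic. But G–B–D is foreign: the diatonic i on degree 1 is Gm, whereas G comes from G major. It is labeled I.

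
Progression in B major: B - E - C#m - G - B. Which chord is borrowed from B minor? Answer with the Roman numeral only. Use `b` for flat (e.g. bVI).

bVI

The diatonic triads in B major are B, C#m, D#m, E, F#, G#m, A#dim. B, E and C#m all belong to that set. But G (G–B–D) is foreign: the diatonic vi on degree 6 is G#m, whereas G comes from B minor. It is labeled bVI.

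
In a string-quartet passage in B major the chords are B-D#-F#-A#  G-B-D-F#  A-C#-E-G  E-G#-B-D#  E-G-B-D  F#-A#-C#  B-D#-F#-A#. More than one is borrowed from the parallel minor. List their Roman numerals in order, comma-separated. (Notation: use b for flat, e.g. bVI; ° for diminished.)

bVImaj7, bVII7, iv7

In B major the diatonic chords are B, C#m, D#m, E, F#, G#m, A#dim. B–D#–F#–A# = Bmaj7, E–G#–B–D# = Emaj7 and F#–A#–C# = F# all belong to that set. G–B–D–F# doesn't fit — on degree 6 B major would have G#m (vi). Gmaj7 is the degree-6 chord of B minor, so it is the borrowed bVImaj7. But A–C#–E–G is foreign: the diatonic vii° on degree 7 is A#dim, whereas A7 comes from B minor. It is labeled bVII7. E–G–B–D is not: scale degree 4 in B major carries E (IV). In B minor the chord on that degree is Em7, so here it functions as iv7, borrowed from the parallel minor.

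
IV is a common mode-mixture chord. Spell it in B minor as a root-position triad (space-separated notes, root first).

E G# B

IV is built on scale degree 4, which is E in both B minor and its parallel. Building the major chord from the parallel major on E: E–G#–B.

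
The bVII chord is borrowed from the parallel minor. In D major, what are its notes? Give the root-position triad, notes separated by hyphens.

The root of bVII is the lowered 7th degree: C# becomes C. Building the major chord from the parallel minor on C: C–E–G.

C-E-G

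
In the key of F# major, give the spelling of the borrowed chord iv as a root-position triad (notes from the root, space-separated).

B D F#

The root, B, is scale degree 4 — the same note in F# major and F# minor; only the chord quality changes. Building the minor chord from the parallel minor on B: B–D–F#.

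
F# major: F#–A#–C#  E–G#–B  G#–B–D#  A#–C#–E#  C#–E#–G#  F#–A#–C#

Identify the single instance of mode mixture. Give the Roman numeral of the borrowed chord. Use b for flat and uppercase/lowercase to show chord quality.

bVII

In F# major the diatonic chords are F#, G#m, A#m, B, C#, D#m, E#dim. Of the given chords, F#–A#–C# = F#, G#–B–D# = G#m, A#–C#–E# = A#m and C#–E#–G# = C# are diatonic. But E–G#–B is foreign: the diatonic vii° on degree 7 is E#dim, whereas E comes from F# minor. It is labeled bVII.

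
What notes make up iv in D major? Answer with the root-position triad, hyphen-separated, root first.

G-Bb-D

iv is built on scale degree 4, which is G in both D major and its parallel. Stacking thirds in D minor on G gives G–Bb–D.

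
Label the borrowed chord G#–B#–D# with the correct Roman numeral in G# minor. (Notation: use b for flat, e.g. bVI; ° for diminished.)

G# is scale degree 1 in G# minor. Diatonically G# minor has G#m (i) on that degree; G#–B#–D# is instead the major chord native to G# major, so it takes the label I.

I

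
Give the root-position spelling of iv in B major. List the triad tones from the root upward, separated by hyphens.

The root, E, is scale degree 4 — the same note in B major and B minor; only the chord quality changes. In B minor the chord on E is E–G–B.

E-G-B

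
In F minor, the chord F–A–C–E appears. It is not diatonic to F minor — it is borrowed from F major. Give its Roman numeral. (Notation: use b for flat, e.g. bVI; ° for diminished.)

F is scale degree 1 in F minor. F–A–C–E is a major-seventh chord — the form found in F major, not the diatonic i (Fm). Borrowed into F minor it is written Imaj7.

Imaj7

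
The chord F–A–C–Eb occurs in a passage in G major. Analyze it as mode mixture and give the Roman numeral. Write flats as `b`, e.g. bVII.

bVII7

The root F is the lowered 7th scale degree — diatonically G major has F# there. Diatonically G major has F#dim (vii°) on that degree; F–A–C–Eb is instead the dominant-seventh chord native to G minor, so it takes the label bVII7.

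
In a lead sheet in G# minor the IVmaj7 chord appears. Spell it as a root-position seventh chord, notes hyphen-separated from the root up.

C#-E#-G#-B#

The root, C#, is scale degree 4 — the same note in G# minor and G# major; only the chord quality changes. In G# major the chord on C# is C#–E#–G#–B#.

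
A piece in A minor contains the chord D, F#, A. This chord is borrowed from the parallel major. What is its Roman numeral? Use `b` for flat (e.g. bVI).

The root D is the diatonic 4th degree of A minor; the borrowing shows in the chord quality. D–F#–A is a major chord — the form found in A major, not the diatonic iv (Dm). Borrowed into A minor it is written IV.

IV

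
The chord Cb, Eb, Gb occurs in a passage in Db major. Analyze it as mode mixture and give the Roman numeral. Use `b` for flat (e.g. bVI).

In Db major scale degree 7 is C; Cb is its lowered form, from Db minor. The diatonic chord on degree 7 would be Cdim (vii°), but Cb–Eb–Gb is the major chord from Db minor. As a borrowed chord it is labeled bVII.

bVII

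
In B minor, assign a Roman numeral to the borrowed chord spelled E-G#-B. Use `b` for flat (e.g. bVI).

The root E is the diatonic 4th degree of B minor; the borrowing shows in the chord quality. E–G#–B is a major chord — the form found in B major, not the diatonic iv (Em). Borrowed into B minor it is written IV.

IV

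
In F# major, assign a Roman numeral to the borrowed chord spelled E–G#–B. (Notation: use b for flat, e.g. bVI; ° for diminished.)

In F# major scale degree 7 is E#; E is its lowered form, from F# minor. Diatonically F# major has E#dim (vii°) on that degree; E–G#–B is instead the major chord native to F# minor, so it takes the label bVII.

bVII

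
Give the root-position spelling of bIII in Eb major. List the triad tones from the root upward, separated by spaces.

Scale degree 3 in Eb major is G. bIII uses the lowered form, Gb, taken from Eb minor. Stacking thirds in Eb minor on Gb gives Gb–Bb–Db.

Gb Bb Db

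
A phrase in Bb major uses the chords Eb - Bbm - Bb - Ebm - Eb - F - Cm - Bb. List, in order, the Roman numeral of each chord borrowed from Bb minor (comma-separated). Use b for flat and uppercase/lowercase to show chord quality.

i, iv

The diatonic triads in Bb major are Bb, Cm, Dm, Eb, F, Gm, Adim. Eb, Bb, F and Cm all belong to that set. Bbm (Bb–Db–F) doesn't fit — on degree 1 Bb major would have Bb (I). Bbm is the degree-1 chord of Bb minor, so it is the borrowed i. But Ebm (Eb–Gb–Bb) is foreign: the diatonic IV on degree 4 is Eb, whereas Ebm comes from Bb minor. It is labeled iv.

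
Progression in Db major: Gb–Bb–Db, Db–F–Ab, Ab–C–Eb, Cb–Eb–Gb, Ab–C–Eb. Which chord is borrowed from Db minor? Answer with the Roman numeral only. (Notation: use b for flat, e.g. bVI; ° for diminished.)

bVII

Db major has the diatonic set Db, Ebm, Fm, Gb, Ab, Bbm, Cdim. Of the given chords, Gb–Bb–Db = Gb, Db–F–Ab = Db and Ab–C–Eb = Ab are diatonic. But Cb–Eb–Gb is foreign: the diatonic vii° on degree 7 is Cdim, whereas Cb comes from Db minor. It is labeled bVII.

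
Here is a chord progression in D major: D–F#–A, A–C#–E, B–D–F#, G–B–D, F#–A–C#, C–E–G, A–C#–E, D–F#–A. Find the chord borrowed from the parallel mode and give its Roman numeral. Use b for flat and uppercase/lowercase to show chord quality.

D major has the diatonic set D, Em, F#m, G, A, Bm, C#dim. D–F#–A = D, A–C#–E = A, B–D–F# = Bm, G–B–D = G and F#–A–C# = F#m are all diatonic. But C–E–G is foreign: the diatonic vii° on degree 7 is C#dim, whereas C comes from D minor. It is labeled bVII.

bVII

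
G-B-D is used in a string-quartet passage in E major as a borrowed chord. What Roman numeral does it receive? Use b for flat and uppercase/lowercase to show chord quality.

In E major scale degree 3 is G#; G is its lowered form, from E minor. The diatonic chord on degree 3 would be G#m (iii), but G–B–D is the major chord from E minor. As a borrowed chord it is labeled bIII.

bIII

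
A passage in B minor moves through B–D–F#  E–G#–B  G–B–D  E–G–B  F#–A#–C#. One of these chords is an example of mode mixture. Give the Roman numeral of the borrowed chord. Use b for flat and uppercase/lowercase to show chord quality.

In B minor (with V from harmonic minor) the diatonic chords are Bm, C#dim, D, Em, F#, G, A. Of the given chords, B–D–F# = Bm, G–B–D = G, E–G–B = Em and F#–A#–C# = F# are diatonic. E–G#–B is not: scale degree 4 in B minor carries Em (iv). In B major the chord on that degree is E, so here it functions as IV, borrowed from the parallel major.

IV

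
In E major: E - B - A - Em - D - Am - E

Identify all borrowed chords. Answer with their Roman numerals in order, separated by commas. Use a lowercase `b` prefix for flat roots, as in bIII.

The diatonic triads in E major are E, F#m, G#m, A, B, C#m, D#dim. Of the given chords, E, B and A are diatonic. But Em (E–G–B) is foreign: the diatonic I on degree 1 is E, whereas Em comes from E minor. It is labeled i. But D (D–F#–A) is foreign: the diatonic vii° on degree 7 is D#dim, whereas D comes from E minor. It is labeled bVII. Am (A–C–E) is not: scale degree 4 in E major carries A (IV). In E minor the chord on that degree is Am, so here it functions as iv, borrowed from the parallel minor.

i, bVII, iv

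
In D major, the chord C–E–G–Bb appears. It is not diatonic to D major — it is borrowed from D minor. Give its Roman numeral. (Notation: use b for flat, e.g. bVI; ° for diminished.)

The root C is the lowered 7th scale degree — diatonically D major has C# there. C–E–G–Bb is a dominant-seventh chord — the form found in D minor, not the diatonic vii° (C#dim). Borrowed into D major it is written bVII7.

bVII7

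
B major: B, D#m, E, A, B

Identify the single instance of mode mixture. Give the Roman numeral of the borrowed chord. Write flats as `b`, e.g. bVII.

bVII

The diatonic triads in B major are B, C#m, D#m, E, F#, G#m, A#dim. Of the given chords, B, D#m and E are diatonic. A (A–C#–E) doesn't fit — on degree 7 B major would have A#dim (vii°). A is the degree-7 chord of B minor, so it is the borrowed bVII.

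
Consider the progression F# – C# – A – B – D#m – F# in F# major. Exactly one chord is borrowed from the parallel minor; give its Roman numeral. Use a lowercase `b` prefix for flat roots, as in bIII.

In F# major the diatonic chords are F#, G#m, A#m, B, C#, D#m, E#dim. Of the given chords, F#, C#, B and D#m are diatonic. A (A–C#–E) is not: scale degree 3 in F# major carries A#m (iii). In F# minor the chord on that degree is A, so here it functions as bIII, borrowed from the parallel minor.

bIII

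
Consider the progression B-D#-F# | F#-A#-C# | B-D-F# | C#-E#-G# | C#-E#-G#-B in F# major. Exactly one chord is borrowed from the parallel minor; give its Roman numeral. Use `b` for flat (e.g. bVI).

iv

The diatonic triads in F# major are F#, G#m, A#m, B, C#, D#m, E#dim. B–D#–F# = B, F#–A#–C# = F#, C#–E#–G# = C# and C#–E#–G#–B = C#7 all belong to that set. B–D–F# is not: scale degree 4 in F# major carries B (IV). In F# minor the chord on that degree is Bm, so here it functions as iv, borrowed from the parallel minor.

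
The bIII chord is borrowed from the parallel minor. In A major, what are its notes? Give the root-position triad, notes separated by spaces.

C E G

The root of bIII is the lowered 3rd degree: C# becomes C. Stacking thirds in A minor on C gives C–E–G.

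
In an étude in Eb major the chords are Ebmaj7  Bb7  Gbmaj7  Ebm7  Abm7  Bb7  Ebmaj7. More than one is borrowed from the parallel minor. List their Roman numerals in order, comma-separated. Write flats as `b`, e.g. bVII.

bIIImaj7, i7, iv7

The diatonic triads in Eb major are Eb, Fm, Gm, Ab, Bb, Cm, Ddim. Ebmaj7 and Bb7 both belong to that set. Gbmaj7 (Gb–Bb–Db–F) is not: scale degree 3 in Eb major carries Gm (iii). In Eb minor the chord on that degree is Gbmaj7, so here it functions as bIIImaj7, borrowed from the parallel minor. But Ebm7 (Eb–Gb–Bb–Db) is foreign: the diatonic I on degree 1 is Eb, whereas Ebm7 comes from Eb minor. It is labeled i7. Abm7 (Ab–Cb–Eb–Gb) is not: scale degree 4 in Eb major carries Ab (IV). In Eb minor the chord on that degree is Abm7, so here it functions as iv7, borrowed from the parallel minor.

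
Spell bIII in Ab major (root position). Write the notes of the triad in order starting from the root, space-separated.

Cb Eb Gb

bIII is built on the lowered scale degree 3. In Ab major degree 3 is C; lowered it becomes Cb. Stacking thirds in Ab minor on Cb gives Cb–Eb–Gb.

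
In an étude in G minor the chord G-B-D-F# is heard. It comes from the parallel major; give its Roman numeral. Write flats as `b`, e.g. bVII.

The root G is the diatonic 1st degree of G minor; the borrowing shows in the chord quality. G–B–D–F# is a major-seventh chord — the form found in G major, not the diatonic i (Gm). Borrowed into G minor it is written Imaj7.

Imaj7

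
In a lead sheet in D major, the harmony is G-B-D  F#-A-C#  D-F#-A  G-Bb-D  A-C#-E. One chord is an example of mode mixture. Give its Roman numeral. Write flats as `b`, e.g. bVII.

iv

The diatonic triads in D major are D, Em, F#m, G, A, Bm, C#dim. Of the given chords, G–B–D = G, F#–A–C# = F#m, D–F#–A = D and A–C#–E = A are diatonic. G–Bb–D is not: scale degree 4 in D major carries G (IV). In D minor the chord on that degree is Gm, so here it functions as iv, borrowed from the parallel minor.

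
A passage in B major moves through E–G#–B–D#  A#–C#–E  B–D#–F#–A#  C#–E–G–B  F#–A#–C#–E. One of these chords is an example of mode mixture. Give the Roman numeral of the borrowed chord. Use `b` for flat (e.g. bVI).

iiø7

The diatonic triads in B major are B, C#m, D#m, E, F#, G#m, A#dim. Of the given chords, E–G#–B–D# = Emaj7, A#–C#–E = A#dim, B–D#–F#–A# = Bmaj7 and F#–A#–C#–E = F#7 are diatonic. C#–E–G–B doesn't fit — on degree 2 B major would have C#m (ii). C#m7b5 is the degree-2 chord of B minor, so it is the borrowed iiø7.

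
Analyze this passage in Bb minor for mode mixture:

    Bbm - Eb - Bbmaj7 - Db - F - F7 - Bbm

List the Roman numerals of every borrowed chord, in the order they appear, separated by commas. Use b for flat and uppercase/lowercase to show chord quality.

Bb minor has the diatonic set Bbm, Cdim, Db, Ebm, F, Gb, Ab (with V from harmonic minor). Of the given chords, Bbm, Db, F and F7 are diatonic. But Eb (Eb–G–Bb) is foreign: the diatonic iv on degree 4 is Ebm, whereas Eb comes from Bb major. It is labeled IV. Bbmaj7 (Bb–D–F–A) is not: scale degree 1 in Bb minor carries Bbm (i). In Bb major the chord on that degree is Bbmaj7, so here it functions as Imaj7, borrowed from the parallel major.

IV, Imaj7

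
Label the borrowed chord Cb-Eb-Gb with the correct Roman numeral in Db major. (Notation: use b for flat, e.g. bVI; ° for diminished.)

bVII

The root Cb is the lowered 7th scale degree — diatonically Db major has C there. Cb–Eb–Gb is a major chord — the form found in Db minor, not the diatonic vii° (Cdim). Borrowed into Db major it is written bVII.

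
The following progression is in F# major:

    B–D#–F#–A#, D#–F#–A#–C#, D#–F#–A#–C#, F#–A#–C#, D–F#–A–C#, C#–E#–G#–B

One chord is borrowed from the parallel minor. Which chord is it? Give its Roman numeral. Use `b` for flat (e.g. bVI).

bVImaj7

F# major has the diatonic set F#, G#m, A#m, B, C#, D#m, E#dim. B–D#–F#–A# = Bmaj7, D#–F#–A#–C# = D#m7, F#–A#–C# = F# and C#–E#–G#–B = C#7 all belong to that set. But D–F#–A–C# is foreign: the diatonic vi on degree 6 is D#m, whereas Dmaj7 comes from F# minor. It is labeled bVImaj7.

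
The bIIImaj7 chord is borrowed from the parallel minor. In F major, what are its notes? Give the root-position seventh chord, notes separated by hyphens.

The root of bIIImaj7 is the lowered 3rd degree: A becomes Ab. In F minor the chord on Ab is Ab–C–Eb–G.

Ab-C-Eb-G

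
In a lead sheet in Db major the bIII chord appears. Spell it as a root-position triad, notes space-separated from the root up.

The root of bIII is the lowered 3rd degree: F becomes Fb. In Db minor the chord on Fb is Fb–Ab–Cb.

Fb Ab Cb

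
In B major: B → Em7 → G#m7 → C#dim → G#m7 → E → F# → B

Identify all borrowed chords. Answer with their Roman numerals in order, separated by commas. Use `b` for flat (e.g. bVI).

The diatonic triads in B major are B, C#m, D#m, E, F#, G#m, A#dim. B, G#m7, E and F# are all diatonic. Em7 (E–G–B–D) doesn't fit — on degree 4 B major would have E (IV). Em7 is the degree-4 chord of B minor, so it is the borrowed iv7. C#dim (C#–E–G) doesn't fit — on degree 2 B major would have C#m (ii). C#dim is the degree-2 chord of B minor, so it is the borrowed ii°.

iv7, ii°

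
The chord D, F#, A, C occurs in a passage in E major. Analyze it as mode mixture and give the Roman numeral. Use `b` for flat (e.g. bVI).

bVII7

In E major scale degree 7 is D#; D is its lowered form, from E minor. Diatonically E major has D#dim (vii°) on that degree; D–F#–A–C is instead the dominant-seventh chord native to E minor, so it takes the label bVII7.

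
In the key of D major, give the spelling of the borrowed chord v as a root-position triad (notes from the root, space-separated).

v is built on scale degree 5, which is A in both D major and its parallel. In D minor the chord on A is A–C–E.

A C E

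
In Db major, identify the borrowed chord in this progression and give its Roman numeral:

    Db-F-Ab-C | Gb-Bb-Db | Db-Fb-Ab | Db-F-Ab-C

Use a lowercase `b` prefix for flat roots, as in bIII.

i

The diatonic triads in Db major are Db, Ebm, Fm, Gb, Ab, Bbm, Cdim. Db–F–Ab–C = Dbmaj7 and Gb–Bb–Db = Gb are both diatonic. But Db–Fb–Ab is foreign: the diatonic I on degree 1 is Db, whereas Dbm comes from Db minor. It is labeled i.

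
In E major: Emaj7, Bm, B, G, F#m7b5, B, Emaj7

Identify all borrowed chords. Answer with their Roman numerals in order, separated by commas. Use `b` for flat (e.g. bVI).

In E major the diatonic chords are E, F#m, G#m, A, B, C#m, D#dim. Of the given chords, Emaj7 and B are diatonic. Bm (B–D–F#) is not: scale degree 5 in E major carries B (V). In E minor the chord on that degree is Bm, so here it functions as v, borrowed from the parallel minor. G (G–B–D) doesn't fit — on degree 3 E major would have G#m (iii). G is the degree-3 chord of E minor, so it is the borrowed bIII. F#m7b5 (F#–A–C–E) is not: scale degree 2 in E major carries F#m (ii). In E minor the chord on that degree is F#m7b5, so here it functions as iiø7, borrowed from the parallel minor.

v, bIII, iiø7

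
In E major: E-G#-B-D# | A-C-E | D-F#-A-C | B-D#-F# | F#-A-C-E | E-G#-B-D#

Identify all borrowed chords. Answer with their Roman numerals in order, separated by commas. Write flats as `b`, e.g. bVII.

E major has the diatonic set E, F#m, G#m, A, B, C#m, D#dim. E–G#–B–D# = Emaj7 and B–D#–F# = B are both diatonic. A–C–E is not: scale degree 4 in E major carries A (IV). In E minor the chord on that degree is Am, so here it functions as iv, borrowed from the parallel minor. D–F#–A–C doesn't fit — on degree 7 E major would have D#dim (vii°). D7 is the degree-7 chord of E minor, so it is the borrowed bVII7. F#–A–C–E is not: scale degree 2 in E major carries F#m (ii). In E minor the chord on that degree is F#m7b5, so here it functions as iiø7, borrowed from the parallel minor.

iv, bVII7, iiø7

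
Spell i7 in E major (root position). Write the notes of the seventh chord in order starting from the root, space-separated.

i7 is built on scale degree 1, which is E in both E major and its parallel. In E minor the chord on E is E–G–B–D.

E G B D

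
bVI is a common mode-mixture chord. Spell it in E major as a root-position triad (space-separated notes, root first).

bVI is built on the lowered scale degree 6. In E major degree 6 is C#; lowered it becomes C. Stacking thirds in E minor on C gives C–E–G.

C E G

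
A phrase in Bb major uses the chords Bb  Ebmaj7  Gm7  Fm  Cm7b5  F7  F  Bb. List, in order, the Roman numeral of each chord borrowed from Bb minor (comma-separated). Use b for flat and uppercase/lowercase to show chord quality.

v, iiø7

The diatonic triads in Bb major are Bb, Cm, Dm, Eb, F, Gm, Adim. Bb, Ebmaj7, Gm7, F7 and F are all diatonic. Fm (F–Ab–C) doesn't fit — on degree 5 Bb major would have F (V). Fm is the degree-5 chord of Bb minor, so it is the borrowed v. Cm7b5 (C–Eb–Gb–Bb) is not: scale degree 2 in Bb major carries Cm (ii). In Bb minor the chord on that degree is Cm7b5, so here it functions as iiø7, borrowed from the parallel minor.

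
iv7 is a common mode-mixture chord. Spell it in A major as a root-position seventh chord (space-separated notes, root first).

The root, D, is scale degree 4 — the same note in A major and A minor; only the chord quality changes. Stacking thirds in A minor on D gives D–F–A–C.

D F A C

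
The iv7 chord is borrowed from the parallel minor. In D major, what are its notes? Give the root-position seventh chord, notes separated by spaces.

G Bb D F

The root, G, is scale degree 4 — the same note in D major and D minor; only the chord quality changes. In D minor the chord on G is G–Bb–D–F.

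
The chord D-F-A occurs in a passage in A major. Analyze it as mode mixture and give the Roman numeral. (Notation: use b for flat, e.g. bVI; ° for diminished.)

The root D is the diatonic 4th degree of A major; the borrowing shows in the chord quality. The diatonic chord on degree 4 would be D (IV), but D–F–A is the minor chord from A minor. As a borrowed chord it is labeled iv.

iv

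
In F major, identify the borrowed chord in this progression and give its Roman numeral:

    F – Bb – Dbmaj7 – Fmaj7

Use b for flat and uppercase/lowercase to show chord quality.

The diatonic triads in F major are F, Gm, Am, Bb, C, Dm, Edim. F, Bb and Fmaj7 are all diatonic. Dbmaj7 (Db–F–Ab–C) is not: scale degree 6 in F major carries Dm (vi). In F minor the chord on that degree is Dbmaj7, so here it functions as bVImaj7, borrowed from the parallel minor.

bVImaj7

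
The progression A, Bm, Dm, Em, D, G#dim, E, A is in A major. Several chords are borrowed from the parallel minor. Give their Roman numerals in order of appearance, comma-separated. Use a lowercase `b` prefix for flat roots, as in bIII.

iv, v

In A major the diatonic chords are A, Bm, C#m, D, E, F#m, G#dim. Of the given chords, A, Bm, D, G#dim and E are diatonic. Dm (D–F–A) doesn't fit — on degree 4 A major would have D (IV). Dm is the degree-4 chord of A minor, so it is the borrowed iv. Em (E–G–B) is not: scale degree 5 in A major carries E (V). In A minor the chord on that degree is Em, so here it functions as v, borrowed from the parallel minor.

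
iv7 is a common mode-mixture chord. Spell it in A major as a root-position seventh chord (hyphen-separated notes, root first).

The root, D, is scale degree 4 — the same note in A major and A minor; only the chord quality changes. Stacking thirds in A minor on D gives D–F–A–C.

D-F-A-C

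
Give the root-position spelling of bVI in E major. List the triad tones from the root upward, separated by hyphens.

Scale degree 6 in E major is C#. bVI uses the lowered form, C, taken from E minor. In E minor the chord on C is C–E–G.

C-E-G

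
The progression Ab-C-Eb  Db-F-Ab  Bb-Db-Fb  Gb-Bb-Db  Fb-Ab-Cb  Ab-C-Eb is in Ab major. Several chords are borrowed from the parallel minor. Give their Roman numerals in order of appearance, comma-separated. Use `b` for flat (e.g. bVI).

The diatonic triads in Ab major are Ab, Bbm, Cm, Db, Eb, Fm, Gdim. Ab–C–Eb = Ab and Db–F–Ab = Db are both diatonic. Bb–Db–Fb is not: scale degree 2 in Ab major carries Bbm (ii). In Ab minor the chord on that degree is Bbdim, so here it functions as ii°, borrowed from the parallel minor. Gb–Bb–Db is not: scale degree 7 in Ab major carries Gdim (vii°). In Ab minor the chord on that degree is Gb, so here it functions as bVII, borrowed from the parallel minor. Fb–Ab–Cb doesn't fit — on degree 6 Ab major would have Fm (vi). Fb is the degree-6 chord of Ab minor, so it is the borrowed bVI.

ii°, bVII, bVI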